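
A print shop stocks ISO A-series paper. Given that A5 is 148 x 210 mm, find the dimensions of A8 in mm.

A6: ⌊210/2⌋ × 148 = 105 × 148 mm
A7: ⌊148/2⌋ × 105 = 74 × 105 mm
A8: ⌊105/2⌋ × 74 = 52 × 74 mm

52 × 74 mm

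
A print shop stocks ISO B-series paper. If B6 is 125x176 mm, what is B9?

B7: ⌊176/2⌋ × 125 = 88 × 125 mm
B8: ⌊125/2⌋ × 88 = 62 × 88 mm
B9: ⌊88/2⌋ × 62 = 44 × 62 mm

44 × 62 mm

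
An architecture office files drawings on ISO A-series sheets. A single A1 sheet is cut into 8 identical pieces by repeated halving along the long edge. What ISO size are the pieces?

A4

8 = 2^3, so 3 halving steps.
A1 → A2 → … → A4 after 3 steps.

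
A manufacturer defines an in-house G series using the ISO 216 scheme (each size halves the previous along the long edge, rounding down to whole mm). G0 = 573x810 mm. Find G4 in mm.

143 × 202 mm

G1: ⌊810/2⌋ × 573 = 405 × 573 mm
G2: ⌊573/2⌋ × 405 = 286 × 405 mm
G3: ⌊405/2⌋ × 286 = 202 × 286 mm
G4: ⌊286/2⌋ × 202 = 143 × 202 mm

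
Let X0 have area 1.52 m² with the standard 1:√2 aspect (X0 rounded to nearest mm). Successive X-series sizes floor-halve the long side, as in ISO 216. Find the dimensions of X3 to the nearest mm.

366 × 518 mm

Let X0's short side be w mm. w · w√2 = 1.52 m² = 1,520,000 mm², so w ≈ 1036.7 mm and w√2 ≈ 1466.2 mm → X0 = 1037 × 1466 mm.
X1: ⌊1466/2⌋ × 1037 = 733 × 1037 mm
X2: ⌊1037/2⌋ × 733 = 518 × 733 mm
X3: ⌊733/2⌋ × 518 = 366 × 518 mm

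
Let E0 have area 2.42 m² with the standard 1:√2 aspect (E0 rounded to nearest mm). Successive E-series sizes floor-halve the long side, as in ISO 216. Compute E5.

Let E0's short side be w mm. w · w√2 = 2.42 m² = 2,420,000 mm², so w ≈ 1308.1 mm and w√2 ≈ 1850.0 mm → E0 = 1308 × 1850 mm.
E1: ⌊1850/2⌋ × 1308 = 925 × 1308 mm
E2: ⌊1308/2⌋ × 925 = 654 × 925 mm
E3: ⌊925/2⌋ × 654 = 462 × 654 mm
E4: ⌊654/2⌋ × 462 = 327 × 462 mm
E5: ⌊462/2⌋ × 327 = 231 × 327 mm

231 × 327 mm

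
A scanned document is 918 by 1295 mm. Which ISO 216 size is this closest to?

C0 (917 × 1297 mm)

Aspect ratio 1295/918 ≈ 1.411 — close to the ISO √2 ≈ 1.414.
In the C-series (envelope sizes, between A and B): C0 = 917 × 1297 mm.
Off by 3 mm total — nearest standard size.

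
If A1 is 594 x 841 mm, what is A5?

A2: ⌊841/2⌋ × 594 = 420 × 594 mm
A3: ⌊594/2⌋ × 420 = 297 × 420 mm
A4: ⌊420/2⌋ × 297 = 210 × 297 mm
A5: ⌊297/2⌋ × 210 = 148 × 210 mm

148 × 210 mm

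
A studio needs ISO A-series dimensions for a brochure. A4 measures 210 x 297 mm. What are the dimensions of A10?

A5: ⌊297/2⌋ × 210 = 148 × 210 mm
A6: ⌊210/2⌋ × 148 = 105 × 148 mm
A7: ⌊148/2⌋ × 105 = 74 × 105 mm
A8: ⌊105/2⌋ × 74 = 52 × 74 mm
A9: ⌊74/2⌋ × 52 = 37 × 52 mm
A10: ⌊52/2⌋ × 37 = 26 × 37 mm

26 × 37 mm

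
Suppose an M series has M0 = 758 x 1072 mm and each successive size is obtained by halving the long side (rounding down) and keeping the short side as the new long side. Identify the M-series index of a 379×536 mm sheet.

M2

M0: 758 × 1072 mm
M1: 536 × 758 mm
M2: 379 × 536 mm
M3: 268 × 379 mm
→ matches M2.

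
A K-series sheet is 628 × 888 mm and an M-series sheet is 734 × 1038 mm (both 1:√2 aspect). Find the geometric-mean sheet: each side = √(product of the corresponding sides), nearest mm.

679 × 960 mm

Short side: √(628 · 734) = √460952 ≈ 678.9 → 679 mm
Long side: √(888 · 1038) = √921744 ≈ 960.1 → 960 mm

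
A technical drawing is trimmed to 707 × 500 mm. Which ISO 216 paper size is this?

Aspect ratio 707/500 ≈ 1.414 — close to the ISO √2 ≈ 1.414.
In the B-series (B0 = 1000 × 1414 mm): B2 = 500 × 707 mm.

B2 (500 × 707 mm)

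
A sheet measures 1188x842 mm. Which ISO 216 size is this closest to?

Aspect ratio 1188/842 ≈ 1.411 — close to the ISO √2 ≈ 1.414.
In the A-series (A0 area = 1 m²): A0 = 841 × 1189 mm.
Off by 2 mm total — nearest standard size.

A0 (841 × 1189 mm)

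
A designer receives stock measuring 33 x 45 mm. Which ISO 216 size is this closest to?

B10 (31 × 44 mm)

Aspect ratio 45/33 ≈ 1.364 (ISO target is √2 ≈ 1.414).
In the B-series (B0 = 1000 × 1414 mm): B10 = 31 × 44 mm.
Off by 3 mm total — nearest standard size.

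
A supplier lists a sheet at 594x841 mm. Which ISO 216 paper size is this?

A1 (594 × 841 mm)

Aspect ratio 841/594 ≈ 1.416 — close to the ISO √2 ≈ 1.414.
In the A-series (A0 area = 1 m²): A1 = 594 × 841 mm.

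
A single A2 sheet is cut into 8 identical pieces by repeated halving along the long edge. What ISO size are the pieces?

8 = 2^3, so 3 halving steps.
A2 → A3 → … → A5 after 3 steps.

A5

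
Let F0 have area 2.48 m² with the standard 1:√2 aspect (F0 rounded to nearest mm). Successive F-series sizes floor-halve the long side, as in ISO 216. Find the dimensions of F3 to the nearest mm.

Let F0's short side be w mm. w · w√2 = 2.48 m² = 2,480,000 mm², so w ≈ 1324.2 mm and w√2 ≈ 1872.8 mm → F0 = 1324 × 1873 mm.
F1: ⌊1873/2⌋ × 1324 = 936 × 1324 mm
F2: ⌊1324/2⌋ × 936 = 662 × 936 mm
F3: ⌊936/2⌋ × 662 = 468 × 662 mm

468 × 662 mm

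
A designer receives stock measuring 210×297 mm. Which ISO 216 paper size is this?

Aspect ratio 297/210 ≈ 1.414 — close to the ISO √2 ≈ 1.414.
In the A-series (A0 area = 1 m²): A4 = 210 × 297 mm.

A4 (210 × 297 mm)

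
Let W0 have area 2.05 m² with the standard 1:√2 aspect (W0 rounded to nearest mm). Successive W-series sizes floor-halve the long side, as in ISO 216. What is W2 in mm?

Let W0's short side be w mm. w · w√2 = 2.05 m² = 2,050,000 mm², so w ≈ 1204.0 mm and w√2 ≈ 1702.7 mm → W0 = 1204 × 1703 mm.
W1: ⌊1703/2⌋ × 1204 = 851 × 1204 mm
W2: ⌊1204/2⌋ × 851 = 602 × 851 mm

602 × 851 mm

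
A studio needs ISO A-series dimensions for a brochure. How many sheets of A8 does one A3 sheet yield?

32

Each ISO step halves the sheet: 1 × A3 → 2 × A4 → 4 × A5 → 8 × A6 → …
From A3 to A8 is 5 halving steps: 2^5 = 32.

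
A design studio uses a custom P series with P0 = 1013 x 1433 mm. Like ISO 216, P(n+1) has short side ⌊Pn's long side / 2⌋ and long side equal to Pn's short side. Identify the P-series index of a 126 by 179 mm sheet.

P0: 1013 × 1433 mm
P1: 716 × 1013 mm
P2: 506 × 716 mm
P3: 358 × 506 mm
P4: 253 × 358 mm
P5: 179 × 253 mm
P6: 126 × 179 mm
P7: 89 × 126 mm
→ matches P6.

P6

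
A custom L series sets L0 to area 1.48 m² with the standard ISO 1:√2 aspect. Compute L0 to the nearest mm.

1023 × 1447 mm

Let the short side be w mm. Then w · w√2 = 1.48 m² = 1,480,000 mm².
w² = 1,480,000/√2, so w ≈ 1023.0 mm; long side = w√2 ≈ 1446.7 mm.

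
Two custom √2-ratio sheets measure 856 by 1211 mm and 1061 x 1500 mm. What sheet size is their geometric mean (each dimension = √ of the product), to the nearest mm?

953 × 1348 mm

Short side: √(856 · 1061) = √908216 ≈ 953.0 → 953 mm
Long side: √(1211 · 1500) = √1816500 ≈ 1347.8 → 1348 mm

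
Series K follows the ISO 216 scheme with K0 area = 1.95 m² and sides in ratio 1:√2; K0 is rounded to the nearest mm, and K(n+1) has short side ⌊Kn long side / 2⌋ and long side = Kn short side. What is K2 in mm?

Let K0's short side be w mm. w · w√2 = 1.95 m² = 1,950,000 mm², so w ≈ 1174.2 mm and w√2 ≈ 1660.6 mm → K0 = 1174 × 1661 mm.
K1: ⌊1661/2⌋ × 1174 = 830 × 1174 mm
K2: ⌊1174/2⌋ × 830 = 587 × 830 mm

587 × 830 mm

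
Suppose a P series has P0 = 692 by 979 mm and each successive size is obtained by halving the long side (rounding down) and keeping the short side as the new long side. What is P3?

244 × 346 mm

P1: ⌊979/2⌋ × 692 = 489 × 692 mm
P2: ⌊692/2⌋ × 489 = 346 × 489 mm
P3: ⌊489/2⌋ × 346 = 244 × 346 mm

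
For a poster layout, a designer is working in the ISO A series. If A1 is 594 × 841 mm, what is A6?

A2: ⌊841/2⌋ × 594 = 420 × 594 mm
A3: ⌊594/2⌋ × 420 = 297 × 420 mm
A4: ⌊420/2⌋ × 297 = 210 × 297 mm
A5: ⌊297/2⌋ × 210 = 148 × 210 mm
A6: ⌊210/2⌋ × 148 = 105 × 148 mm

105 × 148 mm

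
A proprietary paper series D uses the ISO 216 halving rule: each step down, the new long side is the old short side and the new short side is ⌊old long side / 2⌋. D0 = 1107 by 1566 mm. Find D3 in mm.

D1: ⌊1566/2⌋ × 1107 = 783 × 1107 mm
D2: ⌊1107/2⌋ × 783 = 553 × 783 mm
D3: ⌊783/2⌋ × 553 = 391 × 553 mm

391 × 553 mm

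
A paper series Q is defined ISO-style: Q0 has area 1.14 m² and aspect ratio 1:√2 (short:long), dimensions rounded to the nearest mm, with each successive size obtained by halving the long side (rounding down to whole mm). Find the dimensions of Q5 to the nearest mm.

158 × 224 mm

Let Q0's short side be w mm. w · w√2 = 1.14 m² = 1,140,000 mm², so w ≈ 897.8 mm and w√2 ≈ 1269.7 mm → Q0 = 898 × 1270 mm.
Q1: ⌊1270/2⌋ × 898 = 635 × 898 mm
Q2: ⌊898/2⌋ × 635 = 449 × 635 mm
Q3: ⌊635/2⌋ × 449 = 317 × 449 mm
Q4: ⌊449/2⌋ × 317 = 224 × 317 mm
Q5: ⌊317/2⌋ × 224 = 158 × 224 mm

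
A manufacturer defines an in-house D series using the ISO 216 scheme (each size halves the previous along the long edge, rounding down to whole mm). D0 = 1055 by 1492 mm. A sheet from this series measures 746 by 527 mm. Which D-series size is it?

D0: 1055 × 1492 mm
D1: 746 × 1055 mm
D2: 527 × 746 mm
D3: 373 × 527 mm
→ matches D2.

D2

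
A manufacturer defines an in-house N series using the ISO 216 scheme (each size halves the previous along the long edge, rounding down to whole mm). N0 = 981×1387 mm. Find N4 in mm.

N1: ⌊1387/2⌋ × 981 = 693 × 981 mm
N2: ⌊981/2⌋ × 693 = 490 × 693 mm
N3: ⌊693/2⌋ × 490 = 346 × 490 mm
N4: ⌊490/2⌋ × 346 = 245 × 346 mm

245 × 346 mm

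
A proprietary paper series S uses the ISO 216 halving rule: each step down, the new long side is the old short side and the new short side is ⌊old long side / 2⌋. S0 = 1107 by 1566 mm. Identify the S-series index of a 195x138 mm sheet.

S0: 1107 × 1566 mm
S1: 783 × 1107 mm
S2: 553 × 783 mm
S3: 391 × 553 mm
S4: 276 × 391 mm
S5: 195 × 276 mm
S6: 138 × 195 mm
S7: 97 × 138 mm
→ matches S6.

S6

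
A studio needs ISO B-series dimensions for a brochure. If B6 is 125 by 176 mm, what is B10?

31 × 44 mm

B7: ⌊176/2⌋ × 125 = 88 × 125 mm
B8: ⌊125/2⌋ × 88 = 62 × 88 mm
B9: ⌊88/2⌋ × 62 = 44 × 62 mm
B10: ⌊62/2⌋ × 44 = 31 × 44 mm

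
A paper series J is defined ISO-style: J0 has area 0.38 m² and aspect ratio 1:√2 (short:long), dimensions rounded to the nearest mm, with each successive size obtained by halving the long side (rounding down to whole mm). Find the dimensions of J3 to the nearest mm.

183 × 259 mm

Let J0's short side be w mm. w · w√2 = 0.38 m² = 380,000 mm², so w ≈ 518.4 mm and w√2 ≈ 733.1 mm → J0 = 518 × 733 mm.
J1: ⌊733/2⌋ × 518 = 366 × 518 mm
J2: ⌊518/2⌋ × 366 = 259 × 366 mm
J3: ⌊366/2⌋ × 259 = 183 × 259 mm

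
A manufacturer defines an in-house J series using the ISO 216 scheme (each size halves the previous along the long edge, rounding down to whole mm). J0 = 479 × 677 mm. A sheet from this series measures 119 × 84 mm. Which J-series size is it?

J0: 479 × 677 mm
J1: 338 × 479 mm
J2: 239 × 338 mm
J3: 169 × 239 mm
J4: 119 × 169 mm
J5: 84 × 119 mm
J6: 59 × 84 mm
→ matches J5.

J5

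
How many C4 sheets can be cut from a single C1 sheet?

8

Each ISO step halves the sheet: 1 × C1 → 2 × C2 → 4 × C3 → 8 × C4
From C1 to C4 is 3 halving steps: 2^3 = 8.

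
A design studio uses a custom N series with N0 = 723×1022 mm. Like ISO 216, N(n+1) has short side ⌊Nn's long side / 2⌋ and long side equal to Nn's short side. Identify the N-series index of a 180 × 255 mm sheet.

N4

N0: 723 × 1022 mm
N1: 511 × 723 mm
N2: 361 × 511 mm
N3: 255 × 361 mm
N4: 180 × 255 mm
N5: 127 × 180 mm
→ matches N4.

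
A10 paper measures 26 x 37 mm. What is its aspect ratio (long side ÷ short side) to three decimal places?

1.423

37 / 26 = 1.423
ISO 216 targets √2 ≈ 1.414; the +0.009 deviation is from mm rounding.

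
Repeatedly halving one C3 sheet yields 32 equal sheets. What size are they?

C8

32 = 2^5, so 5 halving steps.
C3 → C4 → … → C8 after 5 steps.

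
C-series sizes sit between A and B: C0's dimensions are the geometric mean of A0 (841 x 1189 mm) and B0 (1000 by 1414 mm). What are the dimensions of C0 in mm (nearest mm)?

Short: √(841 · 1000) = √841000 ≈ 917.1 mm.
Long: √(1189 · 1414) = √1681246 ≈ 1296.6 mm.

917 × 1297 mm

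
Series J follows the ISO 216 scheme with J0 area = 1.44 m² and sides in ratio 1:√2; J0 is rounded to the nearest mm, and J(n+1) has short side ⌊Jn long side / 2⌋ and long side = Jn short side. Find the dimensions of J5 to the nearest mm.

Let J0's short side be w mm. w · w√2 = 1.44 m² = 1,440,000 mm², so w ≈ 1009.1 mm and w√2 ≈ 1427.0 mm → J0 = 1009 × 1427 mm.
J1: ⌊1427/2⌋ × 1009 = 713 × 1009 mm
J2: ⌊1009/2⌋ × 713 = 504 × 713 mm
J3: ⌊713/2⌋ × 504 = 356 × 504 mm
J4: ⌊504/2⌋ × 356 = 252 × 356 mm
J5: ⌊356/2⌋ × 252 = 178 × 252 mm

178 × 252 mm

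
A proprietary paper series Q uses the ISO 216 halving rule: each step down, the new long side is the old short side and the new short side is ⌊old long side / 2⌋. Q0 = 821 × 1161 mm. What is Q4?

205 × 290 mm

Q1: ⌊1161/2⌋ × 821 = 580 × 821 mm
Q2: ⌊821/2⌋ × 580 = 410 × 580 mm
Q3: ⌊580/2⌋ × 410 = 290 × 410 mm
Q4: ⌊410/2⌋ × 290 = 205 × 290 mm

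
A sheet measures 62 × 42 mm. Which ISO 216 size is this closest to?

Aspect ratio 62/42 ≈ 1.476 (ISO target is √2 ≈ 1.414).
In the B-series (B0 = 1000 × 1414 mm): B9 = 44 × 62 mm.
Off by 2 mm total — nearest standard size.

B9 (44 × 62 mm)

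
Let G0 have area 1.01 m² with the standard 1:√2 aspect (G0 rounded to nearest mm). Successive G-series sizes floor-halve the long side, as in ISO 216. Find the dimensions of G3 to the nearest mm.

Let G0's short side be w mm. w · w√2 = 1.01 m² = 1,010,000 mm², so w ≈ 845.1 mm and w√2 ≈ 1195.1 mm → G0 = 845 × 1195 mm.
G1: ⌊1195/2⌋ × 845 = 597 × 845 mm
G2: ⌊845/2⌋ × 597 = 422 × 597 mm
G3: ⌊597/2⌋ × 422 = 298 × 422 mm

298 × 422 mm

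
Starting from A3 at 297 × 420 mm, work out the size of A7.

74 × 105 mm

A4: ⌊420/2⌋ × 297 = 210 × 297 mm
A5: ⌊297/2⌋ × 210 = 148 × 210 mm
A6: ⌊210/2⌋ × 148 = 105 × 148 mm
A7: ⌊148/2⌋ × 105 = 74 × 105 mm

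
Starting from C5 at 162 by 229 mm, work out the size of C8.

57 × 81 mm

C6: ⌊229/2⌋ × 162 = 114 × 162 mm
C7: ⌊162/2⌋ × 114 = 81 × 114 mm
C8: ⌊114/2⌋ × 81 = 57 × 81 mm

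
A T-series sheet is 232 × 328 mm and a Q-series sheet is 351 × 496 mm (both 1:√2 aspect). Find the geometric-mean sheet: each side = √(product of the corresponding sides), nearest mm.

Short side: √(232 · 351) = √81432 ≈ 285.4 → 285 mm
Long side: √(328 · 496) = √162688 ≈ 403.3 → 403 mm

285 × 403 mm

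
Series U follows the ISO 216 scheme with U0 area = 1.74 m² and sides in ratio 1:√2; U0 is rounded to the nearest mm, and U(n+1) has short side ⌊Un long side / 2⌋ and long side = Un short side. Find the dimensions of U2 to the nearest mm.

Let U0's short side be w mm. w · w√2 = 1.74 m² = 1,740,000 mm², so w ≈ 1109.2 mm and w√2 ≈ 1568.7 mm → U0 = 1109 × 1569 mm.
U1: ⌊1569/2⌋ × 1109 = 784 × 1109 mm
U2: ⌊1109/2⌋ × 784 = 554 × 784 mm

554 × 784 mm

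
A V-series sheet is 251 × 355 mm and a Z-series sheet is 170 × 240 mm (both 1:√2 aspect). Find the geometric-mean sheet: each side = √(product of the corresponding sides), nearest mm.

207 × 292 mm

Short side: √(251 · 170) = √42670 ≈ 206.6 → 207 mm
Long side: √(355 · 240) = √85200 ≈ 291.9 → 292 mm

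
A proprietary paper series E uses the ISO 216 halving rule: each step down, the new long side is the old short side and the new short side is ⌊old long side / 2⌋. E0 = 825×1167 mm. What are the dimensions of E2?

412 × 583 mm

E1: ⌊1167/2⌋ × 825 = 583 × 825 mm
E2: ⌊825/2⌋ × 583 = 412 × 583 mm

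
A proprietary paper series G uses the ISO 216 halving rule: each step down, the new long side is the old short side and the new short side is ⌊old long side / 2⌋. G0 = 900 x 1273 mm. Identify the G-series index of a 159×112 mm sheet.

G0: 900 × 1273 mm
G1: 636 × 900 mm
G2: 450 × 636 mm
G3: 318 × 450 mm
G4: 225 × 318 mm
G5: 159 × 225 mm
G6: 112 × 159 mm
G7: 79 × 112 mm
→ matches G6.

G6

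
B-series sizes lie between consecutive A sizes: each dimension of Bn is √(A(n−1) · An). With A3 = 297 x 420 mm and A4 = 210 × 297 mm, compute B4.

250 × 353 mm

Short side: √(297 · 210) = √62370 ≈ 249.7 → 250 mm
Long side: √(420 · 297) = √124740 ≈ 353.2 → 353 mm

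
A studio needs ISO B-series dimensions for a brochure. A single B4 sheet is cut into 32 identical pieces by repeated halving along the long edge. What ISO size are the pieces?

32 = 2^5, so 5 halving steps.
B4 → B5 → … → B9 after 5 steps.

B9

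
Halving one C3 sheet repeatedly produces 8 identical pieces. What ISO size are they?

C6

8 = 2^3, so 3 halving steps.
C3 → C4 → … → C6 after 3 steps.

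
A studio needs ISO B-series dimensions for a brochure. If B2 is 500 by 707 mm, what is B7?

88 × 125 mm

B3: ⌊707/2⌋ × 500 = 353 × 500 mm
B4: ⌊500/2⌋ × 353 = 250 × 353 mm
B5: ⌊353/2⌋ × 250 = 176 × 250 mm
B6: ⌊250/2⌋ × 176 = 125 × 176 mm
B7: ⌊176/2⌋ × 125 = 88 × 125 mm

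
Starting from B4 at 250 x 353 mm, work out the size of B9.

44 × 62 mm

B5: ⌊353/2⌋ × 250 = 176 × 250 mm
B6: ⌊250/2⌋ × 176 = 125 × 176 mm
B7: ⌊176/2⌋ × 125 = 88 × 125 mm
B8: ⌊125/2⌋ × 88 = 62 × 88 mm
B9: ⌊88/2⌋ × 62 = 44 × 62 mm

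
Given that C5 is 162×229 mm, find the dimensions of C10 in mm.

28 × 40 mm

C6: ⌊229/2⌋ × 162 = 114 × 162 mm
C7: ⌊162/2⌋ × 114 = 81 × 114 mm
C8: ⌊114/2⌋ × 81 = 57 × 81 mm
C9: ⌊81/2⌋ × 57 = 40 × 57 mm
C10: ⌊57/2⌋ × 40 = 28 × 40 mm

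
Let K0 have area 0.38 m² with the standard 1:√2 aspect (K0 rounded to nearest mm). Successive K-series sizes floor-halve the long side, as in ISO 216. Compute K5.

Let K0's short side be w mm. w · w√2 = 0.38 m² = 380,000 mm², so w ≈ 518.4 mm and w√2 ≈ 733.1 mm → K0 = 518 × 733 mm.
K1: ⌊733/2⌋ × 518 = 366 × 518 mm
K2: ⌊518/2⌋ × 366 = 259 × 366 mm
K3: ⌊366/2⌋ × 259 = 183 × 259 mm
K4: ⌊259/2⌋ × 183 = 129 × 183 mm
K5: ⌊183/2⌋ × 129 = 91 × 129 mm

91 × 129 mm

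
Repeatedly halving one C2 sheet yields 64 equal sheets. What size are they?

64 = 2^6, so 6 halving steps.
C2 → C3 → … → C8 after 6 steps.

C8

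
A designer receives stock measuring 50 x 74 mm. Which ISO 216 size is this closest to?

Aspect ratio 74/50 ≈ 1.480 (ISO target is √2 ≈ 1.414).
In the A-series (A0 area = 1 m²): A8 = 52 × 74 mm.
Off by 2 mm total — nearest standard size.

A8 (52 × 74 mm)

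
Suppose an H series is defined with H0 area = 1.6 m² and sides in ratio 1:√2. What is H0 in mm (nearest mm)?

Let the short side be w mm. Then w · w√2 = 1.6 m² = 1,600,000 mm².
w² = 1,600,000/√2, so w ≈ 1063.7 mm; long side = w√2 ≈ 1504.2 mm.

1064 × 1504 mm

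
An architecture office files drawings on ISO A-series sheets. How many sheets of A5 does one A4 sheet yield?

Each ISO step halves the sheet: 1 × A4 → 2 × A5
From A4 to A5 is 1 halving step: 2^1 = 2.

2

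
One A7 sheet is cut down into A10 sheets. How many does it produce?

8

A7 = 74 × 105 mm; A10 = 26 × 37 mm.
Each halving step doubles the count; 3 steps from A7 to A10.
2^3 = 8.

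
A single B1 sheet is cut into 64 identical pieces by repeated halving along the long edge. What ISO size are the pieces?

64 = 2^6, so 6 halving steps.
B1 → B2 → … → B7 after 6 steps.

B7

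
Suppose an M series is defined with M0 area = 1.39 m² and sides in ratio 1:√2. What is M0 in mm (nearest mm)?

991 × 1402 mm

Let the short side be w mm. Then w · w√2 = 1.39 m² = 1,390,000 mm².
w² = 1,390,000/√2, so w ≈ 991.4 mm; long side = w√2 ≈ 1402.1 mm.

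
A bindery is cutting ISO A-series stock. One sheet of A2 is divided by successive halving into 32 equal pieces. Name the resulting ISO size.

A7

32 = 2^5, so 5 halving steps.
A2 → A3 → … → A7 after 5 steps.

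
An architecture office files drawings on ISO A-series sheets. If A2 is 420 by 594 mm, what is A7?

A3: ⌊594/2⌋ × 420 = 297 × 420 mm
A4: ⌊420/2⌋ × 297 = 210 × 297 mm
A5: ⌊297/2⌋ × 210 = 148 × 210 mm
A6: ⌊210/2⌋ × 148 = 105 × 148 mm
A7: ⌊148/2⌋ × 105 = 74 × 105 mm

74 × 105 mm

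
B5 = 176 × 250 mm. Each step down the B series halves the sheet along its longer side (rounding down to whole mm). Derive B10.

B6: ⌊250/2⌋ × 176 = 125 × 176 mm
B7: ⌊176/2⌋ × 125 = 88 × 125 mm
B8: ⌊125/2⌋ × 88 = 62 × 88 mm
B9: ⌊88/2⌋ × 62 = 44 × 62 mm
B10: ⌊62/2⌋ × 44 = 31 × 44 mm

31 × 44 mm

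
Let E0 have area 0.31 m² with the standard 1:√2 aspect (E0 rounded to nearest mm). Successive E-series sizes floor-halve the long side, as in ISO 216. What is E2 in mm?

Let E0's short side be w mm. w · w√2 = 0.31 m² = 310,000 mm², so w ≈ 468.2 mm and w√2 ≈ 662.1 mm → E0 = 468 × 662 mm.
E1: ⌊662/2⌋ × 468 = 331 × 468 mm
E2: ⌊468/2⌋ × 331 = 234 × 331 mm

234 × 331 mm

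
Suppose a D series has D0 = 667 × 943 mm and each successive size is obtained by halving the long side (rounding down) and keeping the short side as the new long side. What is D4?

D1: ⌊943/2⌋ × 667 = 471 × 667 mm
D2: ⌊667/2⌋ × 471 = 333 × 471 mm
D3: ⌊471/2⌋ × 333 = 235 × 333 mm
D4: ⌊333/2⌋ × 235 = 166 × 235 mm

166 × 235 mm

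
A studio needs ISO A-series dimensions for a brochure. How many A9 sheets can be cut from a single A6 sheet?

8

Each ISO step halves the sheet: 1 × A6 → 2 × A7 → 4 × A8 → 8 × A9
From A6 to A9 is 3 halving steps: 2^3 = 8.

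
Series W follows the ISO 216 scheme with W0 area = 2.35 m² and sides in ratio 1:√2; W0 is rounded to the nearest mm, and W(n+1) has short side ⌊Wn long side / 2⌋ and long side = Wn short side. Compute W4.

322 × 455 mm

Let W0's short side be w mm. w · w√2 = 2.35 m² = 2,350,000 mm², so w ≈ 1289.1 mm and w√2 ≈ 1823.0 mm → W0 = 1289 × 1823 mm.
W1: ⌊1823/2⌋ × 1289 = 911 × 1289 mm
W2: ⌊1289/2⌋ × 911 = 644 × 911 mm
W3: ⌊911/2⌋ × 644 = 455 × 644 mm
W4: ⌊644/2⌋ × 455 = 322 × 455 mm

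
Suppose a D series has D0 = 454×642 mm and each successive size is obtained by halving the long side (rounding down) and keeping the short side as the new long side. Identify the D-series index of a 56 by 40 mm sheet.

D0: 454 × 642 mm
D1: 321 × 454 mm
D2: 227 × 321 mm
D3: 160 × 227 mm
D4: 113 × 160 mm
D5: 80 × 113 mm
D6: 56 × 80 mm
D7: 40 × 56 mm
D8: 28 × 40 mm
→ matches D7.

D7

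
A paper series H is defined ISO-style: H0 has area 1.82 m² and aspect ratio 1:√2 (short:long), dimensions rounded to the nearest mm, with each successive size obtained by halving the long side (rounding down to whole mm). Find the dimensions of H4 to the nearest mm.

283 × 401 mm

Let H0's short side be w mm. w · w√2 = 1.82 m² = 1,820,000 mm², so w ≈ 1134.4 mm and w√2 ≈ 1604.3 mm → H0 = 1134 × 1604 mm.
H1: ⌊1604/2⌋ × 1134 = 802 × 1134 mm
H2: ⌊1134/2⌋ × 802 = 567 × 802 mm
H3: ⌊802/2⌋ × 567 = 401 × 567 mm
H4: ⌊567/2⌋ × 401 = 283 × 401 mm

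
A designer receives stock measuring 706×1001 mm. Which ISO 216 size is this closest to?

Aspect ratio 1001/706 ≈ 1.418 — close to the ISO √2 ≈ 1.414.
In the B-series (B0 = 1000 × 1414 mm): B1 = 707 × 1000 mm.
Off by 2 mm total — nearest standard size.

B1 (707 × 1000 mm)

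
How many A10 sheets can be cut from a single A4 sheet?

A4 = 210 × 297 mm; A10 = 26 × 37 mm.
Each halving step doubles the count; 6 steps from A4 to A10.
2^6 = 64.

64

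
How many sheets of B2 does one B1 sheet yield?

Each ISO step halves the sheet: 1 × B1 → 2 × B2
From B1 to B2 is 1 halving step: 2^1 = 2.

2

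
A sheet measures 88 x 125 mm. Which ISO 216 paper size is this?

Aspect ratio 125/88 ≈ 1.420 — close to the ISO √2 ≈ 1.414.
In the B-series (B0 = 1000 × 1414 mm): B7 = 88 × 125 mm.

B7 (88 × 125 mm)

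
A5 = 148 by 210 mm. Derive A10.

A6: ⌊210/2⌋ × 148 = 105 × 148 mm
A7: ⌊148/2⌋ × 105 = 74 × 105 mm
A8: ⌊105/2⌋ × 74 = 52 × 74 mm
A9: ⌊74/2⌋ × 52 = 37 × 52 mm
A10: ⌊52/2⌋ × 37 = 26 × 37 mm

26 × 37 mm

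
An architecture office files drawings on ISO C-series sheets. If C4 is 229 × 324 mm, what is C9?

40 × 57 mm

C5: ⌊324/2⌋ × 229 = 162 × 229 mm
C6: ⌊229/2⌋ × 162 = 114 × 162 mm
C7: ⌊162/2⌋ × 114 = 81 × 114 mm
C8: ⌊114/2⌋ × 81 = 57 × 81 mm
C9: ⌊81/2⌋ × 57 = 40 × 57 mm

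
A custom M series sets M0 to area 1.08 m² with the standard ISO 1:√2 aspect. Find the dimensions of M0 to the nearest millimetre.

874 × 1236 mm

Let the short side be w mm. Then w · w√2 = 1.08 m² = 1,080,000 mm².
w² = 1,080,000/√2, so w ≈ 873.9 mm; long side = w√2 ≈ 1235.9 mm.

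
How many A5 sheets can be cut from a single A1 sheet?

16

Each ISO step halves the sheet: 1 × A1 → 2 × A2 → 4 × A3 → 8 × A4 → …
From A1 to A5 is 4 halving steps: 2^4 = 16.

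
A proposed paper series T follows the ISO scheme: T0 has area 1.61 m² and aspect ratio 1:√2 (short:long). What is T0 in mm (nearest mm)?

1067 × 1509 mm

Let the short side be w mm. Then w · w√2 = 1.61 m² = 1,610,000 mm².
w² = 1,610,000/√2, so w ≈ 1067.0 mm; long side = w√2 ≈ 1508.9 mm.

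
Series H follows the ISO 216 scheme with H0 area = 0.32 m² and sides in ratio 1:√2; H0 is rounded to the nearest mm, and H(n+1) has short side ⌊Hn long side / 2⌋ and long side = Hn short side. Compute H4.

Let H0's short side be w mm. w · w√2 = 0.32 m² = 320,000 mm², so w ≈ 475.7 mm and w√2 ≈ 672.7 mm → H0 = 476 × 673 mm.
H1: ⌊673/2⌋ × 476 = 336 × 476 mm
H2: ⌊476/2⌋ × 336 = 238 × 336 mm
H3: ⌊336/2⌋ × 238 = 168 × 238 mm
H4: ⌊238/2⌋ × 168 = 119 × 168 mm

119 × 168 mm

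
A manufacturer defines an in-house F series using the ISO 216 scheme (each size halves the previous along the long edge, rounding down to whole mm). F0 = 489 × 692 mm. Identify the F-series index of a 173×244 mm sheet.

F0: 489 × 692 mm
F1: 346 × 489 mm
F2: 244 × 346 mm
F3: 173 × 244 mm
F4: 122 × 173 mm
→ matches F3.

F3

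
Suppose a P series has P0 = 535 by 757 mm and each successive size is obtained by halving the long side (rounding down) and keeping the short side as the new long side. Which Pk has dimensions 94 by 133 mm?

P0: 535 × 757 mm
P1: 378 × 535 mm
P2: 267 × 378 mm
P3: 189 × 267 mm
P4: 133 × 189 mm
P5: 94 × 133 mm
P6: 66 × 94 mm
→ matches P5.

P5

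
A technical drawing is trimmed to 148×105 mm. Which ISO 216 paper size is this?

A6 (105 × 148 mm)

Aspect ratio 148/105 ≈ 1.410 — close to the ISO √2 ≈ 1.414.
In the A-series (A0 area = 1 m²): A6 = 105 × 148 mm.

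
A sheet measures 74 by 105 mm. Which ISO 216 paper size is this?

A7 (74 × 105 mm)

Aspect ratio 105/74 ≈ 1.419 — close to the ISO √2 ≈ 1.414.
In the A-series (A0 area = 1 m²): A7 = 74 × 105 mm.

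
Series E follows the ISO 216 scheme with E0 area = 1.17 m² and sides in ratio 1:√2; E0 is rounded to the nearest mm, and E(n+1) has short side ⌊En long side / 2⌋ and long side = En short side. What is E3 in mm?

Let E0's short side be w mm. w · w√2 = 1.17 m² = 1,170,000 mm², so w ≈ 909.6 mm and w√2 ≈ 1286.3 mm → E0 = 910 × 1286 mm.
E1: ⌊1286/2⌋ × 910 = 643 × 910 mm
E2: ⌊910/2⌋ × 643 = 455 × 643 mm
E3: ⌊643/2⌋ × 455 = 321 × 455 mm

321 × 455 mm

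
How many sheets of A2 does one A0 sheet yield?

4

Each ISO step halves the sheet: 1 × A0 → 2 × A1 → 4 × A2
From A0 to A2 is 2 halving steps: 2^2 = 4.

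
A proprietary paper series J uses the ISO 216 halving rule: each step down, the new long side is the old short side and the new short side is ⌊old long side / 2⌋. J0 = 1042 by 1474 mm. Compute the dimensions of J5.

184 × 260 mm

J1: ⌊1474/2⌋ × 1042 = 737 × 1042 mm
J2: ⌊1042/2⌋ × 737 = 521 × 737 mm
J3: ⌊737/2⌋ × 521 = 368 × 521 mm
J4: ⌊521/2⌋ × 368 = 260 × 368 mm
J5: ⌊368/2⌋ × 260 = 184 × 260 mm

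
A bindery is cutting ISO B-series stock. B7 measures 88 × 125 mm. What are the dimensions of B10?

B8: ⌊125/2⌋ × 88 = 62 × 88 mm
B9: ⌊88/2⌋ × 62 = 44 × 62 mm
B10: ⌊62/2⌋ × 44 = 31 × 44 mm

31 × 44 mm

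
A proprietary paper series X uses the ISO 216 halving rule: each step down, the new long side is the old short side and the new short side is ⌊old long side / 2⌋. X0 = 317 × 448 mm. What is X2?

158 × 224 mm

X1: ⌊448/2⌋ × 317 = 224 × 317 mm
X2: ⌊317/2⌋ × 224 = 158 × 224 mm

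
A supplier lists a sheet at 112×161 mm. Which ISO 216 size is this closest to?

C6 (114 × 162 mm)

Aspect ratio 161/112 ≈ 1.438 (ISO target is √2 ≈ 1.414).
In the C-series (envelope sizes, between A and B): C6 = 114 × 162 mm.
Off by 3 mm total — nearest standard size.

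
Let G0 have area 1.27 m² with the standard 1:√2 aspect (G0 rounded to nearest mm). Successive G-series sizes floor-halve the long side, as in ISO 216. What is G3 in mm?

Let G0's short side be w mm. w · w√2 = 1.27 m² = 1,270,000 mm², so w ≈ 947.6 mm and w√2 ≈ 1340.2 mm → G0 = 948 × 1340 mm.
G1: ⌊1340/2⌋ × 948 = 670 × 948 mm
G2: ⌊948/2⌋ × 670 = 474 × 670 mm
G3: ⌊670/2⌋ × 474 = 335 × 474 mm

335 × 474 mm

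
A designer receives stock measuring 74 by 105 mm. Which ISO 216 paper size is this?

Aspect ratio 105/74 ≈ 1.419 — close to the ISO √2 ≈ 1.414.
In the A-series (A0 area = 1 m²): A7 = 74 × 105 mm.

A7 (74 × 105 mm)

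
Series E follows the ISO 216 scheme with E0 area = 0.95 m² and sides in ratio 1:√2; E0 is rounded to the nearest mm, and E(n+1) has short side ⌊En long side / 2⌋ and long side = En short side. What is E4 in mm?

205 × 289 mm

Let E0's short side be w mm. w · w√2 = 0.95 m² = 950,000 mm², so w ≈ 819.6 mm and w√2 ≈ 1159.1 mm → E0 = 820 × 1159 mm.
E1: ⌊1159/2⌋ × 820 = 579 × 820 mm
E2: ⌊820/2⌋ × 579 = 410 × 579 mm
E3: ⌊579/2⌋ × 410 = 289 × 410 mm
E4: ⌊410/2⌋ × 289 = 205 × 289 mm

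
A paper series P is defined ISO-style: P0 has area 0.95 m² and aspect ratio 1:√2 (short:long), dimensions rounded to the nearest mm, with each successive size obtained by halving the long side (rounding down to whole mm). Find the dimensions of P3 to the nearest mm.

289 × 410 mm

Let P0's short side be w mm. w · w√2 = 0.95 m² = 950,000 mm², so w ≈ 819.6 mm and w√2 ≈ 1159.1 mm → P0 = 820 × 1159 mm.
P1: ⌊1159/2⌋ × 820 = 579 × 820 mm
P2: ⌊820/2⌋ × 579 = 410 × 579 mm
P3: ⌊579/2⌋ × 410 = 289 × 410 mm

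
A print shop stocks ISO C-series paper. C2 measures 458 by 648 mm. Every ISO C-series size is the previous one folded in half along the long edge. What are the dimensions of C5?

162 × 229 mm

C3: ⌊648/2⌋ × 458 = 324 × 458 mm
C4: ⌊458/2⌋ × 324 = 229 × 324 mm
C5: ⌊324/2⌋ × 229 = 162 × 229 mm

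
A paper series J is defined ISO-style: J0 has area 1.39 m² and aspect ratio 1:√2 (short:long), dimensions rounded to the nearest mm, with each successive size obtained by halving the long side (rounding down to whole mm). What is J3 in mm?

350 × 495 mm

Let J0's short side be w mm. w · w√2 = 1.39 m² = 1,390,000 mm², so w ≈ 991.4 mm and w√2 ≈ 1402.1 mm → J0 = 991 × 1402 mm.
J1: ⌊1402/2⌋ × 991 = 701 × 991 mm
J2: ⌊991/2⌋ × 701 = 495 × 701 mm
J3: ⌊701/2⌋ × 495 = 350 × 495 mm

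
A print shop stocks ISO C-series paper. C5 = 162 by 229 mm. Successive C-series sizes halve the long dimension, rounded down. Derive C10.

28 × 40 mm

C6: ⌊229/2⌋ × 162 = 114 × 162 mm
C7: ⌊162/2⌋ × 114 = 81 × 114 mm
C8: ⌊114/2⌋ × 81 = 57 × 81 mm
C9: ⌊81/2⌋ × 57 = 40 × 57 mm
C10: ⌊57/2⌋ × 40 = 28 × 40 mm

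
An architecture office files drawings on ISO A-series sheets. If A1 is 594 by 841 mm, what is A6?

105 × 148 mm

A2: ⌊841/2⌋ × 594 = 420 × 594 mm
A3: ⌊594/2⌋ × 420 = 297 × 420 mm
A4: ⌊420/2⌋ × 297 = 210 × 297 mm
A5: ⌊297/2⌋ × 210 = 148 × 210 mm
A6: ⌊210/2⌋ × 148 = 105 × 148 mm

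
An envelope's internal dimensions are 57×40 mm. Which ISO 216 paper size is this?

Aspect ratio 57/40 ≈ 1.425 — close to the ISO √2 ≈ 1.414.
In the C-series (envelope sizes, between A and B): C9 = 40 × 57 mm.

C9 (40 × 57 mm)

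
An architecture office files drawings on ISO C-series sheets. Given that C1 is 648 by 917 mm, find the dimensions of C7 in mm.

C2: ⌊917/2⌋ × 648 = 458 × 648 mm
C3: ⌊648/2⌋ × 458 = 324 × 458 mm
C4: ⌊458/2⌋ × 324 = 229 × 324 mm
C5: ⌊324/2⌋ × 229 = 162 × 229 mm
C6: ⌊229/2⌋ × 162 = 114 × 162 mm
C7: ⌊162/2⌋ × 114 = 81 × 114 mm

81 × 114 mm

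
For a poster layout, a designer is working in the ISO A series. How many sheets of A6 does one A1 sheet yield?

Each ISO step halves the sheet: 1 × A1 → 2 × A2 → 4 × A3 → 8 × A4 → …
From A1 to A6 is 5 halving steps: 2^5 = 32.

32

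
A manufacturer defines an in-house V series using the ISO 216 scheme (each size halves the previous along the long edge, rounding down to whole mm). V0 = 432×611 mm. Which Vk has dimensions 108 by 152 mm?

V0: 432 × 611 mm
V1: 305 × 432 mm
V2: 216 × 305 mm
V3: 152 × 216 mm
V4: 108 × 152 mm
V5: 76 × 108 mm
→ matches V4.

V4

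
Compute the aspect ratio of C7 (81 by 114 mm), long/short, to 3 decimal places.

114 / 81 = 1.407
ISO 216 targets √2 ≈ 1.414; the -0.007 deviation is from mm rounding.

1.407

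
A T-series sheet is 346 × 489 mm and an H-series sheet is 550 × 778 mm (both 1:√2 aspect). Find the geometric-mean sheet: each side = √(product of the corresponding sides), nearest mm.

436 × 617 mm

Short side: √(346 · 550) = √190300 ≈ 436.2 → 436 mm
Long side: √(489 · 778) = √380442 ≈ 616.8 → 617 mm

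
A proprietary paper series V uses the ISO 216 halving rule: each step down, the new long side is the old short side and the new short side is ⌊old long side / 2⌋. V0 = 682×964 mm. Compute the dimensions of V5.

120 × 170 mm

V1: ⌊964/2⌋ × 682 = 482 × 682 mm
V2: ⌊682/2⌋ × 482 = 341 × 482 mm
V3: ⌊482/2⌋ × 341 = 241 × 341 mm
V4: ⌊341/2⌋ × 241 = 170 × 241 mm
V5: ⌊241/2⌋ × 170 = 120 × 170 mm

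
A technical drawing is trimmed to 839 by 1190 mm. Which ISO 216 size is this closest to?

A0 (841 × 1189 mm)

Aspect ratio 1190/839 ≈ 1.418 — close to the ISO √2 ≈ 1.414.
In the A-series (A0 area = 1 m²): A0 = 841 × 1189 mm.
Off by 3 mm total — nearest standard size.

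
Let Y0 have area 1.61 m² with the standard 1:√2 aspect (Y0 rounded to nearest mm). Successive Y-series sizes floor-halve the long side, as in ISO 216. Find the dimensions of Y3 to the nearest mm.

Let Y0's short side be w mm. w · w√2 = 1.61 m² = 1,610,000 mm², so w ≈ 1067.0 mm and w√2 ≈ 1508.9 mm → Y0 = 1067 × 1509 mm.
Y1: ⌊1509/2⌋ × 1067 = 754 × 1067 mm
Y2: ⌊1067/2⌋ × 754 = 533 × 754 mm
Y3: ⌊754/2⌋ × 533 = 377 × 533 mm

377 × 533 mm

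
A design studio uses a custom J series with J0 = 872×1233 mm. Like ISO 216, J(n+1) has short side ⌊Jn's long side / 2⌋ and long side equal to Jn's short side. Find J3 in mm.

308 × 436 mm

J1: ⌊1233/2⌋ × 872 = 616 × 872 mm
J2: ⌊872/2⌋ × 616 = 436 × 616 mm
J3: ⌊616/2⌋ × 436 = 308 × 436 mm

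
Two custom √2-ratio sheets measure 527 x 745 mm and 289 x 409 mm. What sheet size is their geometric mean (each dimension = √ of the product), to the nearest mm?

390 × 552 mm

Short side: √(527 · 289) = √152303 ≈ 390.3 → 390 mm
Long side: √(745 · 409) = √304705 ≈ 552.0 → 552 mm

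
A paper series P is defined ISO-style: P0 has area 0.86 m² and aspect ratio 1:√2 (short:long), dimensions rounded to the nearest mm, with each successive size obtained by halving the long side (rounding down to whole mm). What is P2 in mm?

Let P0's short side be w mm. w · w√2 = 0.86 m² = 860,000 mm², so w ≈ 779.8 mm and w√2 ≈ 1102.8 mm → P0 = 780 × 1103 mm.
P1: ⌊1103/2⌋ × 780 = 551 × 780 mm
P2: ⌊780/2⌋ × 551 = 390 × 551 mm

390 × 551 mm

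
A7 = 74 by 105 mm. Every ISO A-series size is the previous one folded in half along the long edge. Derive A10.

A8: ⌊105/2⌋ × 74 = 52 × 74 mm
A9: ⌊74/2⌋ × 52 = 37 × 52 mm
A10: ⌊52/2⌋ × 37 = 26 × 37 mm

26 × 37 mm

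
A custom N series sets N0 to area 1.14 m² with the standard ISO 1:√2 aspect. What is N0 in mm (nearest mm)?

Let the short side be w mm. Then w · w√2 = 1.14 m² = 1,140,000 mm².
w² = 1,140,000/√2, so w ≈ 897.8 mm; long side = w√2 ≈ 1269.7 mm.

898 × 1270 mm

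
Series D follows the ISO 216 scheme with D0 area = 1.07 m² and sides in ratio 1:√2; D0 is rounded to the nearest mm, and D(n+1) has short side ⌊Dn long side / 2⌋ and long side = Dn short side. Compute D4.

217 × 307 mm

Let D0's short side be w mm. w · w√2 = 1.07 m² = 1,070,000 mm², so w ≈ 869.8 mm and w√2 ≈ 1230.1 mm → D0 = 870 × 1230 mm.
D1: ⌊1230/2⌋ × 870 = 615 × 870 mm
D2: ⌊870/2⌋ × 615 = 435 × 615 mm
D3: ⌊615/2⌋ × 435 = 307 × 435 mm
D4: ⌊435/2⌋ × 307 = 217 × 307 mm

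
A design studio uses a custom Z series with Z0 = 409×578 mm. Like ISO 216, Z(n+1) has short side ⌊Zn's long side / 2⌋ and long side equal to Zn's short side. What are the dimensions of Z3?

144 × 204 mm

Z1: ⌊578/2⌋ × 409 = 289 × 409 mm
Z2: ⌊409/2⌋ × 289 = 204 × 289 mm
Z3: ⌊289/2⌋ × 204 = 144 × 204 mm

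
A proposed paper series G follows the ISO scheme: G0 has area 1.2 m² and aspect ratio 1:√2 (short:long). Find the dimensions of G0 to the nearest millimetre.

921 × 1303 mm

Let the short side be w mm. Then w · w√2 = 1.2 m² = 1,200,000 mm².
w² = 1,200,000/√2, so w ≈ 921.2 mm; long side = w√2 ≈ 1302.7 mm.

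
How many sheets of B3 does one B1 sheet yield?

B1 = 707 × 1000 mm; B3 = 353 × 500 mm.
Each halving step doubles the count; 2 steps from B1 to B3.
2^2 = 4.

4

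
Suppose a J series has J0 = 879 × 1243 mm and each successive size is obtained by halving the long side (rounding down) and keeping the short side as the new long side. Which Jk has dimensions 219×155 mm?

J0: 879 × 1243 mm
J1: 621 × 879 mm
J2: 439 × 621 mm
J3: 310 × 439 mm
J4: 219 × 310 mm
J5: 155 × 219 mm
J6: 109 × 155 mm
→ matches J5.

J5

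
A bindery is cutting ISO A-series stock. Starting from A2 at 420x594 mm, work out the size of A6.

105 × 148 mm

A3: ⌊594/2⌋ × 420 = 297 × 420 mm
A4: ⌊420/2⌋ × 297 = 210 × 297 mm
A5: ⌊297/2⌋ × 210 = 148 × 210 mm
A6: ⌊210/2⌋ × 148 = 105 × 148 mm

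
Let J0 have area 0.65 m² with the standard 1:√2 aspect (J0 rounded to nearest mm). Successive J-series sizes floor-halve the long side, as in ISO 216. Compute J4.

169 × 239 mm

Let J0's short side be w mm. w · w√2 = 0.65 m² = 650,000 mm², so w ≈ 678.0 mm and w√2 ≈ 958.8 mm → J0 = 678 × 959 mm.
J1: ⌊959/2⌋ × 678 = 479 × 678 mm
J2: ⌊678/2⌋ × 479 = 339 × 479 mm
J3: ⌊479/2⌋ × 339 = 239 × 339 mm
J4: ⌊339/2⌋ × 239 = 169 × 239 mm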